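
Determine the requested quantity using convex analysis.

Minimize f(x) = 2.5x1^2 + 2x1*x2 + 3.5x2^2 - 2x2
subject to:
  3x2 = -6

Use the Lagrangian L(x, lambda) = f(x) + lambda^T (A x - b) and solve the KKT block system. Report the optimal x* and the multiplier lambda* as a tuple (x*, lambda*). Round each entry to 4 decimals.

Form the Lagrangian:
  L(x, lambda) = (1/2) x^T Q x + c^T x + lambda^T (A x - b)
Stationarity (grad_x L = 0): Q x + c + A^T lambda = 0.
Primal feasibility: A x = b.

This gives the KKT block system:
  [ Q   A^T ] [ x     ]   [-c ]
  [ A    0  ] [ lambda ] = [ b ]

Solving the linear system:
  x*      = (0.8, -2)
  lambda* = (4.8)
  f(x*)   = 16.4

x* = (0.8, -2), lambda* = (4.8)


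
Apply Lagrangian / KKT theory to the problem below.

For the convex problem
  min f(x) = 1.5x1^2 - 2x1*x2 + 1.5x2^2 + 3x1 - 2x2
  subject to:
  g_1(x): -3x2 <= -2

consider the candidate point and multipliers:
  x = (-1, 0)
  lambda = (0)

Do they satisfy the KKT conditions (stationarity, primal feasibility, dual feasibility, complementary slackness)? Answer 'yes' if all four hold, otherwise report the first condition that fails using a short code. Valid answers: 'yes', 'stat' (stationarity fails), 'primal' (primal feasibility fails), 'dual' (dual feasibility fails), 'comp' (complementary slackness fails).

Gradient of f: grad f(x) = Q x + c = (0, 0)
Constraint values g_i(x) = a_i^T x - b_i:
  g_1((-1, 0)) = 2
Stationarity residual: grad f(x) + sum_i lambda_i a_i = (0, 0)
  -> stationarity OK
Primal feasibility (all g_i <= 0): FAILS
Dual feasibility (all lambda_i >= 0): OK
Complementary slackness (lambda_i * g_i(x) = 0 for all i): OK

Verdict: the first failing condition is primal_feasibility -> primal.

primal


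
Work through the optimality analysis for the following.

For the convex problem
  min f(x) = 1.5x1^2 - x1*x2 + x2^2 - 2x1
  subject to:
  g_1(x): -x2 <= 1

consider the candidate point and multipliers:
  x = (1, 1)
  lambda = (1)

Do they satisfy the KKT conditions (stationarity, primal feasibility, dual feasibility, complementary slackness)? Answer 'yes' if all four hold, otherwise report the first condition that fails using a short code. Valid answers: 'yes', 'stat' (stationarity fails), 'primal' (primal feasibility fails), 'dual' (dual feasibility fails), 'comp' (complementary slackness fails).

Gradient of f: grad f(x) = Q x + c = (0, 1)
Constraint values g_i(x) = a_i^T x - b_i:
  g_1((1, 1)) = -2
Stationarity residual: grad f(x) + sum_i lambda_i a_i = (0, 0)
  -> stationarity OK
Primal feasibility (all g_i <= 0): OK
Dual feasibility (all lambda_i >= 0): OK
Complementary slackness (lambda_i * g_i(x) = 0 for all i): FAILS

Verdict: the first failing condition is complementary_slackness -> comp.

comp


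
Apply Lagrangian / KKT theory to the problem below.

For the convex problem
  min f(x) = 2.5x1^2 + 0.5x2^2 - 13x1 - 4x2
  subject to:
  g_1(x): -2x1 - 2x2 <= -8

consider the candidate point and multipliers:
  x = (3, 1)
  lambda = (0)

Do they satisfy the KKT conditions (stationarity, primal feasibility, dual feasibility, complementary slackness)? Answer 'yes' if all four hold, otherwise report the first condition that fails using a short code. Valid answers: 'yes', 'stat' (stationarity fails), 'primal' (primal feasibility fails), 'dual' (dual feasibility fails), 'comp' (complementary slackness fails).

Gradient of f: grad f(x) = Q x + c = (2, -3)
Constraint values g_i(x) = a_i^T x - b_i:
  g_1((3, 1)) = 0
Stationarity residual: grad f(x) + sum_i lambda_i a_i = (2, -3)
  -> stationarity FAILS
Primal feasibility (all g_i <= 0): OK
Dual feasibility (all lambda_i >= 0): OK
Complementary slackness (lambda_i * g_i(x) = 0 for all i): OK

Verdict: the first failing condition is stationarity -> stat.

stat


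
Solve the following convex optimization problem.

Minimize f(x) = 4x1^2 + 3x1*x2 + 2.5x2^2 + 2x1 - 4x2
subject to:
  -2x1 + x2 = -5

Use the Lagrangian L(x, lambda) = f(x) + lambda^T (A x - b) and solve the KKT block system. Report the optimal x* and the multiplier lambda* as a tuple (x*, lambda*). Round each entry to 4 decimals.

Form the Lagrangian:
  L(x, lambda) = (1/2) x^T Q x + c^T x + lambda^T (A x - b)
Stationarity (grad_x L = 0): Q x + c + A^T lambda = 0.
Primal feasibility: A x = b.

This gives the KKT block system:
  [ Q   A^T ] [ x     ]   [-c ]
  [ A    0  ] [ lambda ] = [ b ]

Solving the linear system:
  x*      = (1.775, -1.45)
  lambda* = (5.925)
  f(x*)   = 19.4875

x* = (1.775, -1.45), lambda* = (5.925)


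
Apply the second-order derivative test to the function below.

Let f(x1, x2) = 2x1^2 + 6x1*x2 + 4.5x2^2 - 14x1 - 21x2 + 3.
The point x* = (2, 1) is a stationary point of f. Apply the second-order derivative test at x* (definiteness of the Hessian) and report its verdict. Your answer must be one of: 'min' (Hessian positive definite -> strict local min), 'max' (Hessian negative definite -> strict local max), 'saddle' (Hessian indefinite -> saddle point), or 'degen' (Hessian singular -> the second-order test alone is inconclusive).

Compute the Hessian H = grad^2 f:
  H = [[4, 6], [6, 9]]
Verify stationarity: grad f(x*) = H x* + g = (0, 0).
Eigenvalues of H: 0, 13.
H has a zero eigenvalue (singular; positive semidefinite but not definite), so H is neither positive definite, negative definite, nor indefinite. The second-order test alone is inconclusive -> degen.
(Indeed, f is constant along the null direction of H through x*, so x* is not a strict local extremum.)

degen


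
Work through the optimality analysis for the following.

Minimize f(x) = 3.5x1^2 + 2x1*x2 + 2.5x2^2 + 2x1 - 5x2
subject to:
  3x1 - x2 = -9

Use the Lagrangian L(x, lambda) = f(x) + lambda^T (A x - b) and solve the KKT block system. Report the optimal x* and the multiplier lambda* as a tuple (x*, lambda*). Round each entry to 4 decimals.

Form the Lagrangian:
  L(x, lambda) = (1/2) x^T Q x + c^T x + lambda^T (A x - b)
Stationarity (grad_x L = 0): Q x + c + A^T lambda = 0.
Primal feasibility: A x = b.

This gives the KKT block system:
  [ Q   A^T ] [ x     ]   [-c ]
  [ A    0  ] [ lambda ] = [ b ]

Solving the linear system:
  x*      = (-2.1875, 2.4375)
  lambda* = (2.8125)
  f(x*)   = 4.375

x* = (-2.1875, 2.4375), lambda* = (2.8125)


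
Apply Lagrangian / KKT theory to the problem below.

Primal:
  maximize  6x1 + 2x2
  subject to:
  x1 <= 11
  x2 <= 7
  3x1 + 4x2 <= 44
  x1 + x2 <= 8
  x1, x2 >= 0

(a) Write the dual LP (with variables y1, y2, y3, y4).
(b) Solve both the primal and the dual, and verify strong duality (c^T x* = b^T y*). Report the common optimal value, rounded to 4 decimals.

The standard primal-dual pair for 'max c^T x s.t. A x <= b, x >= 0' is:
  Dual:  min b^T y  s.t.  A^T y >= c,  y >= 0.

So the dual LP is:
  minimize  11y1 + 7y2 + 44y3 + 8y4
  subject to:
    y1 + 3y3 + y4 >= 6
    y2 + 4y3 + y4 >= 2
    y1, y2, y3, y4 >= 0

Solving the primal: x* = (8, 0).
  primal value c^T x* = 48.
Solving the dual: y* = (0, 0, 0, 6).
  dual value b^T y* = 48.
Strong duality: c^T x* = b^T y*. Confirmed.

48


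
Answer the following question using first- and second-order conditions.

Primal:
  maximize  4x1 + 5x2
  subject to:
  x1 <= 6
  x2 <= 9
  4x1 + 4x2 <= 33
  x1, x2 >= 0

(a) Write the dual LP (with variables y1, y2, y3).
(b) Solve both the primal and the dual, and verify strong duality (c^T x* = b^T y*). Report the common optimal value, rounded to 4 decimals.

The standard primal-dual pair for 'max c^T x s.t. A x <= b, x >= 0' is:
  Dual:  min b^T y  s.t.  A^T y >= c,  y >= 0.

So the dual LP is:
  minimize  6y1 + 9y2 + 33y3
  subject to:
    y1 + 4y3 >= 4
    y2 + 4y3 >= 5
    y1, y2, y3 >= 0

Solving the primal: x* = (0, 8.25).
  primal value c^T x* = 41.25.
Solving the dual: y* = (0, 0, 1.25).
  dual value b^T y* = 41.25.
Strong duality: c^T x* = b^T y*. Confirmed.

41.25


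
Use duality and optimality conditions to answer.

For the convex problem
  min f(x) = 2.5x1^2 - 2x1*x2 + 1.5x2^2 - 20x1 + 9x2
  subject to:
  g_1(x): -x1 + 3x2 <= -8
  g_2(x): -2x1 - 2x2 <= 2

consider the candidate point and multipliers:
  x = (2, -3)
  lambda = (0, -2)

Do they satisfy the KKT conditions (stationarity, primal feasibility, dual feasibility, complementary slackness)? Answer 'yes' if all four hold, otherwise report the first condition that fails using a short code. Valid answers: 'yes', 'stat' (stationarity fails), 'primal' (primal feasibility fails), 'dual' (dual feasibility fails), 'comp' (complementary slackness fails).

Gradient of f: grad f(x) = Q x + c = (-4, -4)
Constraint values g_i(x) = a_i^T x - b_i:
  g_1((2, -3)) = -3
  g_2((2, -3)) = 0
Stationarity residual: grad f(x) + sum_i lambda_i a_i = (0, 0)
  -> stationarity OK
Primal feasibility (all g_i <= 0): OK
Dual feasibility (all lambda_i >= 0): FAILS
Complementary slackness (lambda_i * g_i(x) = 0 for all i): OK

Verdict: the first failing condition is dual_feasibility -> dual.

dual


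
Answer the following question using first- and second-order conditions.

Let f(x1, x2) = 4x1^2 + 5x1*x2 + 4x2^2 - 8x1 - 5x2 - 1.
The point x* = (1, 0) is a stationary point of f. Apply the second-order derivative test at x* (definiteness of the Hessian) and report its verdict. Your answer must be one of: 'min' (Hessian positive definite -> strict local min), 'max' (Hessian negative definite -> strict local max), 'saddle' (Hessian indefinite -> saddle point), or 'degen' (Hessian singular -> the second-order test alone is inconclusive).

Compute the Hessian H = grad^2 f:
  H = [[8, 5], [5, 8]]
Verify stationarity: grad f(x*) = H x* + g = (0, 0).
Eigenvalues of H: 3, 13.
Both eigenvalues > 0, so H is positive definite -> x* is a strict local min.

min


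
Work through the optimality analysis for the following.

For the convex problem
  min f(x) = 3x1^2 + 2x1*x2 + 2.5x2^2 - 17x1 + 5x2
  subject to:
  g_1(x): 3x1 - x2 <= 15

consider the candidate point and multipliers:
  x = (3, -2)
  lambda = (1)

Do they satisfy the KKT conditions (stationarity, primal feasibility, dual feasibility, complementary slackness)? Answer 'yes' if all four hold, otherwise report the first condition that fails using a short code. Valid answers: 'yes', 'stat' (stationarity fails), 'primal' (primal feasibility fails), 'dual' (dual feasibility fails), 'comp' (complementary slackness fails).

Gradient of f: grad f(x) = Q x + c = (-3, 1)
Constraint values g_i(x) = a_i^T x - b_i:
  g_1((3, -2)) = -4
Stationarity residual: grad f(x) + sum_i lambda_i a_i = (0, 0)
  -> stationarity OK
Primal feasibility (all g_i <= 0): OK
Dual feasibility (all lambda_i >= 0): OK
Complementary slackness (lambda_i * g_i(x) = 0 for all i): FAILS

Verdict: the first failing condition is complementary_slackness -> comp.

comp


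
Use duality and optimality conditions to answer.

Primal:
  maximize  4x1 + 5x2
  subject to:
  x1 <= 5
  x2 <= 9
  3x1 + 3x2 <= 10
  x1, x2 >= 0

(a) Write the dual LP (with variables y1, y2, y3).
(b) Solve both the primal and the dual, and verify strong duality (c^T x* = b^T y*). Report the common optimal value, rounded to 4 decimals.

The standard primal-dual pair for 'max c^T x s.t. A x <= b, x >= 0' is:
  Dual:  min b^T y  s.t.  A^T y >= c,  y >= 0.

So the dual LP is:
  minimize  5y1 + 9y2 + 10y3
  subject to:
    y1 + 3y3 >= 4
    y2 + 3y3 >= 5
    y1, y2, y3 >= 0

Solving the primal: x* = (0, 3.3333).
  primal value c^T x* = 16.6667.
Solving the dual: y* = (0, 0, 1.6667).
  dual value b^T y* = 16.6667.
Strong duality: c^T x* = b^T y*. Confirmed.

16.6667


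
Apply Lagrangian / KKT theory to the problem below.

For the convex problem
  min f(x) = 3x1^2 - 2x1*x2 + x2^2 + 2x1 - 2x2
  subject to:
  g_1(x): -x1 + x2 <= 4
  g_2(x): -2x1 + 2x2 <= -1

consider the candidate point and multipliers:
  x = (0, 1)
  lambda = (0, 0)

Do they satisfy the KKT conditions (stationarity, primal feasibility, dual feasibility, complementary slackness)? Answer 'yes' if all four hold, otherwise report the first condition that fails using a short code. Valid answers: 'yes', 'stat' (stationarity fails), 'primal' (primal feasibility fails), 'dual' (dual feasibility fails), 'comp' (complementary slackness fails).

Gradient of f: grad f(x) = Q x + c = (0, 0)
Constraint values g_i(x) = a_i^T x - b_i:
  g_1((0, 1)) = -3
  g_2((0, 1)) = 3
Stationarity residual: grad f(x) + sum_i lambda_i a_i = (0, 0)
  -> stationarity OK
Primal feasibility (all g_i <= 0): FAILS
Dual feasibility (all lambda_i >= 0): OK
Complementary slackness (lambda_i * g_i(x) = 0 for all i): OK

Verdict: the first failing condition is primal_feasibility -> primal.

primal


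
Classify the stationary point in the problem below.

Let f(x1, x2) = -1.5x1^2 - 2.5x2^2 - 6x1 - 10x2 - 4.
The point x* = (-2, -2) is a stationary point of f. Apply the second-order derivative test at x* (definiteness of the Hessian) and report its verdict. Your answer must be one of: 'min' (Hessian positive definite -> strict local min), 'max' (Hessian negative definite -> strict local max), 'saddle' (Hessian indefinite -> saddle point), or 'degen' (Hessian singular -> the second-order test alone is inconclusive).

Compute the Hessian H = grad^2 f:
  H = [[-3, 0], [0, -5]]
Verify stationarity: grad f(x*) = H x* + g = (0, 0).
Eigenvalues of H: -5, -3.
Both eigenvalues < 0, so H is negative definite -> x* is a strict local max.

max


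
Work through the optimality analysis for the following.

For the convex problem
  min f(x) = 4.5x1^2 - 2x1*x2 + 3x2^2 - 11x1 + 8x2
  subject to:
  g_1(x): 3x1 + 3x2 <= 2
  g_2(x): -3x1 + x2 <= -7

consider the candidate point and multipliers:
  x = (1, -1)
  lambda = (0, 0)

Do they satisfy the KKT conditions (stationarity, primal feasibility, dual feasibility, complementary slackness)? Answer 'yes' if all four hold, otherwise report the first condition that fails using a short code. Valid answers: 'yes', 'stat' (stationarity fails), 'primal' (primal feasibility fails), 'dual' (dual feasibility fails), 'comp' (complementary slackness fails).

Gradient of f: grad f(x) = Q x + c = (0, 0)
Constraint values g_i(x) = a_i^T x - b_i:
  g_1((1, -1)) = -2
  g_2((1, -1)) = 3
Stationarity residual: grad f(x) + sum_i lambda_i a_i = (0, 0)
  -> stationarity OK
Primal feasibility (all g_i <= 0): FAILS
Dual feasibility (all lambda_i >= 0): OK
Complementary slackness (lambda_i * g_i(x) = 0 for all i): OK

Verdict: the first failing condition is primal_feasibility -> primal.

primal


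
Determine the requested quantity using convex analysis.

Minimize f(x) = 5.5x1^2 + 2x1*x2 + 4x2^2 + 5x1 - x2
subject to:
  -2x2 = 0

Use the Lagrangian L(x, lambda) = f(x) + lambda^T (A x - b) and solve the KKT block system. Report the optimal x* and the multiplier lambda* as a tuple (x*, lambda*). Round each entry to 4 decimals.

Form the Lagrangian:
  L(x, lambda) = (1/2) x^T Q x + c^T x + lambda^T (A x - b)
Stationarity (grad_x L = 0): Q x + c + A^T lambda = 0.
Primal feasibility: A x = b.

This gives the KKT block system:
  [ Q   A^T ] [ x     ]   [-c ]
  [ A    0  ] [ lambda ] = [ b ]

Solving the linear system:
  x*      = (-0.4545, 0)
  lambda* = (-0.9545)
  f(x*)   = -1.1364

x* = (-0.4545, 0), lambda* = (-0.9545)


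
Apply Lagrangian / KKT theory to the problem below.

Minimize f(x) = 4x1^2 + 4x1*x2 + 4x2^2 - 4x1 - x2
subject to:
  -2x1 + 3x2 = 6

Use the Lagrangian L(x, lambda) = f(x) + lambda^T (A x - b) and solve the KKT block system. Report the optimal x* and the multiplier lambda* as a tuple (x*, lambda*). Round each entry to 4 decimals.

Form the Lagrangian:
  L(x, lambda) = (1/2) x^T Q x + c^T x + lambda^T (A x - b)
Stationarity (grad_x L = 0): Q x + c + A^T lambda = 0.
Primal feasibility: A x = b.

This gives the KKT block system:
  [ Q   A^T ] [ x     ]   [-c ]
  [ A    0  ] [ lambda ] = [ b ]

Solving the linear system:
  x*      = (-0.8289, 1.4474)
  lambda* = (-2.4211)
  f(x*)   = 8.1974

x* = (-0.8289, 1.4474), lambda* = (-2.4211)


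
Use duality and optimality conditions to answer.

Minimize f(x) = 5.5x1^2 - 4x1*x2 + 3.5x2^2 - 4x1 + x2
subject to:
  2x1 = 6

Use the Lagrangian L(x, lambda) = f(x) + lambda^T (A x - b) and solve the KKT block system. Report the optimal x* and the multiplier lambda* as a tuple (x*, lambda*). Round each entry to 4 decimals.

Form the Lagrangian:
  L(x, lambda) = (1/2) x^T Q x + c^T x + lambda^T (A x - b)
Stationarity (grad_x L = 0): Q x + c + A^T lambda = 0.
Primal feasibility: A x = b.

This gives the KKT block system:
  [ Q   A^T ] [ x     ]   [-c ]
  [ A    0  ] [ lambda ] = [ b ]

Solving the linear system:
  x*      = (3, 1.5714)
  lambda* = (-11.3571)
  f(x*)   = 28.8571

x* = (3, 1.5714), lambda* = (-11.3571)


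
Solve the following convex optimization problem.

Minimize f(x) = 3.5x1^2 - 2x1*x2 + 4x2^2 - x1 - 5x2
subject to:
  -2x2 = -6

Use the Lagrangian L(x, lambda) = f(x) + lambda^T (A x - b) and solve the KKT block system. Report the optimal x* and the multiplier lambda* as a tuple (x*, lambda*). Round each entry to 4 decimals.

Form the Lagrangian:
  L(x, lambda) = (1/2) x^T Q x + c^T x + lambda^T (A x - b)
Stationarity (grad_x L = 0): Q x + c + A^T lambda = 0.
Primal feasibility: A x = b.

This gives the KKT block system:
  [ Q   A^T ] [ x     ]   [-c ]
  [ A    0  ] [ lambda ] = [ b ]

Solving the linear system:
  x*      = (1, 3)
  lambda* = (8.5)
  f(x*)   = 17.5

x* = (1, 3), lambda* = (8.5)


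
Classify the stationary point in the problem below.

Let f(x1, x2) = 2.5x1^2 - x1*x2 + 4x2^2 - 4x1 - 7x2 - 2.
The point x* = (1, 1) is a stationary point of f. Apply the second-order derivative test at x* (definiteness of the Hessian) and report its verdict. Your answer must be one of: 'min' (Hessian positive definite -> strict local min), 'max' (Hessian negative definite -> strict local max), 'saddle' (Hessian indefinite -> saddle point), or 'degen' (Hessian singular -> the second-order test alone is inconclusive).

Compute the Hessian H = grad^2 f:
  H = [[5, -1], [-1, 8]]
Verify stationarity: grad f(x*) = H x* + g = (0, 0).
Eigenvalues of H: 4.6972, 8.3028.
Both eigenvalues > 0, so H is positive definite -> x* is a strict local min.

min


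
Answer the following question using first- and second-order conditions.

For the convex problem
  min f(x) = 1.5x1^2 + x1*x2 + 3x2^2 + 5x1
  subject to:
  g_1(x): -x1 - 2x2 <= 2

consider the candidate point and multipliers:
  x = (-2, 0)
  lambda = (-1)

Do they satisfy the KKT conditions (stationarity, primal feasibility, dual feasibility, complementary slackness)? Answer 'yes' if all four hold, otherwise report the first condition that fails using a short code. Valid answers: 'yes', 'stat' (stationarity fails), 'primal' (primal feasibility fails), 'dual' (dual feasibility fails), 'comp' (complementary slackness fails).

Gradient of f: grad f(x) = Q x + c = (-1, -2)
Constraint values g_i(x) = a_i^T x - b_i:
  g_1((-2, 0)) = 0
Stationarity residual: grad f(x) + sum_i lambda_i a_i = (0, 0)
  -> stationarity OK
Primal feasibility (all g_i <= 0): OK
Dual feasibility (all lambda_i >= 0): FAILS
Complementary slackness (lambda_i * g_i(x) = 0 for all i): OK

Verdict: the first failing condition is dual_feasibility -> dual.

dual


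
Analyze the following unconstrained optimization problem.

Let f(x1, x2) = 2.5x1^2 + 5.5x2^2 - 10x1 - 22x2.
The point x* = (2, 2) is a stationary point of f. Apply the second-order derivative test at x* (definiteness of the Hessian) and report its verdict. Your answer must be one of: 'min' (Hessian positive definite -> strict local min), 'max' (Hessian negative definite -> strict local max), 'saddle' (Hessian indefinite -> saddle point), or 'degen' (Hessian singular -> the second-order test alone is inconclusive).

Compute the Hessian H = grad^2 f:
  H = [[5, 0], [0, 11]]
Verify stationarity: grad f(x*) = H x* + g = (0, 0).
Eigenvalues of H: 5, 11.
Both eigenvalues > 0, so H is positive definite -> x* is a strict local min.

min


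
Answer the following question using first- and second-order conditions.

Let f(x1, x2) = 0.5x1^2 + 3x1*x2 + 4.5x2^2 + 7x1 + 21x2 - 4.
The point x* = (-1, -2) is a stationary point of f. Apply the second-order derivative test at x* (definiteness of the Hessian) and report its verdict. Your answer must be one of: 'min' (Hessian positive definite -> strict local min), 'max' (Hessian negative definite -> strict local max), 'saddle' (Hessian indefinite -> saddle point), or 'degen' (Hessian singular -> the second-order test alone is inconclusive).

Compute the Hessian H = grad^2 f:
  H = [[1, 3], [3, 9]]
Verify stationarity: grad f(x*) = H x* + g = (0, 0).
Eigenvalues of H: 0, 10.
H has a zero eigenvalue (singular; positive semidefinite but not definite), so H is neither positive definite, negative definite, nor indefinite. The second-order test alone is inconclusive -> degen.
(Indeed, f is constant along the null direction of H through x*, so x* is not a strict local extremum.)

degen


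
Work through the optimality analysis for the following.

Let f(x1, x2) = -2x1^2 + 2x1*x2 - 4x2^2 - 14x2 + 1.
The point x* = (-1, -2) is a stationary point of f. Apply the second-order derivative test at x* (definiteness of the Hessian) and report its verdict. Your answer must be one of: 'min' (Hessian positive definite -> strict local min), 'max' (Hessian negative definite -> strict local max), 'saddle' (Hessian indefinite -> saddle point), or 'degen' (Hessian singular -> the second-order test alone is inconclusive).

Compute the Hessian H = grad^2 f:
  H = [[-4, 2], [2, -8]]
Verify stationarity: grad f(x*) = H x* + g = (0, 0).
Eigenvalues of H: -8.8284, -3.1716.
Both eigenvalues < 0, so H is negative definite -> x* is a strict local max.

max


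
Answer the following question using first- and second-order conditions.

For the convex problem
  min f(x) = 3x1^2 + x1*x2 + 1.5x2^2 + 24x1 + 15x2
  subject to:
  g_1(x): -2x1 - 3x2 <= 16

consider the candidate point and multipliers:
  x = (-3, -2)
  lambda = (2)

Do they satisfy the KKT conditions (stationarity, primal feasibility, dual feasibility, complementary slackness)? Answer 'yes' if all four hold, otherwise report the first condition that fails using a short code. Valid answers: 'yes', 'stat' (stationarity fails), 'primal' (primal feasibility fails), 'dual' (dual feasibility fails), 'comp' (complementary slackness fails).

Gradient of f: grad f(x) = Q x + c = (4, 6)
Constraint values g_i(x) = a_i^T x - b_i:
  g_1((-3, -2)) = -4
Stationarity residual: grad f(x) + sum_i lambda_i a_i = (0, 0)
  -> stationarity OK
Primal feasibility (all g_i <= 0): OK
Dual feasibility (all lambda_i >= 0): OK
Complementary slackness (lambda_i * g_i(x) = 0 for all i): FAILS

Verdict: the first failing condition is complementary_slackness -> comp.

comp


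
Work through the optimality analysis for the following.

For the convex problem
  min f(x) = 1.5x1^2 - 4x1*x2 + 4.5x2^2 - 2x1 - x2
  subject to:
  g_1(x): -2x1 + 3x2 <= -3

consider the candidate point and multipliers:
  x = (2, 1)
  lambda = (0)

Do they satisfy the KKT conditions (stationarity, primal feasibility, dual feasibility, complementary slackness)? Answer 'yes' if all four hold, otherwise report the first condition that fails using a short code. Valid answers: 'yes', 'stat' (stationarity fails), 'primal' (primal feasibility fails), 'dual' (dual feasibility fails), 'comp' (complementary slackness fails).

Gradient of f: grad f(x) = Q x + c = (0, 0)
Constraint values g_i(x) = a_i^T x - b_i:
  g_1((2, 1)) = 2
Stationarity residual: grad f(x) + sum_i lambda_i a_i = (0, 0)
  -> stationarity OK
Primal feasibility (all g_i <= 0): FAILS
Dual feasibility (all lambda_i >= 0): OK
Complementary slackness (lambda_i * g_i(x) = 0 for all i): OK

Verdict: the first failing condition is primal_feasibility -> primal.

primal


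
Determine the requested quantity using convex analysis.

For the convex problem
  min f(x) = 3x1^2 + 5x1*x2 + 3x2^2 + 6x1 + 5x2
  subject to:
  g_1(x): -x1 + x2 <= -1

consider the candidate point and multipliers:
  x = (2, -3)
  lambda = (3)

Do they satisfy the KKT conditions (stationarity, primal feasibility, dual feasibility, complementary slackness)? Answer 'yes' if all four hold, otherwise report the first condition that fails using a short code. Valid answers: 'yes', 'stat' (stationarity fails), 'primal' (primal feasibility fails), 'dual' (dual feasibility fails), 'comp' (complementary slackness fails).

Gradient of f: grad f(x) = Q x + c = (3, -3)
Constraint values g_i(x) = a_i^T x - b_i:
  g_1((2, -3)) = -4
Stationarity residual: grad f(x) + sum_i lambda_i a_i = (0, 0)
  -> stationarity OK
Primal feasibility (all g_i <= 0): OK
Dual feasibility (all lambda_i >= 0): OK
Complementary slackness (lambda_i * g_i(x) = 0 for all i): FAILS

Verdict: the first failing condition is complementary_slackness -> comp.

comp


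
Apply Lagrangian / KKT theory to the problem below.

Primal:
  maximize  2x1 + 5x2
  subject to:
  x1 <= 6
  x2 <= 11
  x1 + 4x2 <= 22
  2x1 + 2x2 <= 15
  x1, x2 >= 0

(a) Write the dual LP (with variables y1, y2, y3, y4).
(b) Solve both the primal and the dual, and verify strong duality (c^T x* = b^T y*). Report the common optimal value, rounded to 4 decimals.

The standard primal-dual pair for 'max c^T x s.t. A x <= b, x >= 0' is:
  Dual:  min b^T y  s.t.  A^T y >= c,  y >= 0.

So the dual LP is:
  minimize  6y1 + 11y2 + 22y3 + 15y4
  subject to:
    y1 + y3 + 2y4 >= 2
    y2 + 4y3 + 2y4 >= 5
    y1, y2, y3, y4 >= 0

Solving the primal: x* = (2.6667, 4.8333).
  primal value c^T x* = 29.5.
Solving the dual: y* = (0, 0, 1, 0.5).
  dual value b^T y* = 29.5.
Strong duality: c^T x* = b^T y*. Confirmed.

29.5


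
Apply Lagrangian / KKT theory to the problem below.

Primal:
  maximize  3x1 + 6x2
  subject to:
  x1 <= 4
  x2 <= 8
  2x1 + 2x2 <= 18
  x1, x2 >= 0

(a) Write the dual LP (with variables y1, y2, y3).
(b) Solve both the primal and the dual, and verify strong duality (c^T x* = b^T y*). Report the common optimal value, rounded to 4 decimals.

The standard primal-dual pair for 'max c^T x s.t. A x <= b, x >= 0' is:
  Dual:  min b^T y  s.t.  A^T y >= c,  y >= 0.

So the dual LP is:
  minimize  4y1 + 8y2 + 18y3
  subject to:
    y1 + 2y3 >= 3
    y2 + 2y3 >= 6
    y1, y2, y3 >= 0

Solving the primal: x* = (1, 8).
  primal value c^T x* = 51.
Solving the dual: y* = (0, 3, 1.5).
  dual value b^T y* = 51.
Strong duality: c^T x* = b^T y*. Confirmed.

51


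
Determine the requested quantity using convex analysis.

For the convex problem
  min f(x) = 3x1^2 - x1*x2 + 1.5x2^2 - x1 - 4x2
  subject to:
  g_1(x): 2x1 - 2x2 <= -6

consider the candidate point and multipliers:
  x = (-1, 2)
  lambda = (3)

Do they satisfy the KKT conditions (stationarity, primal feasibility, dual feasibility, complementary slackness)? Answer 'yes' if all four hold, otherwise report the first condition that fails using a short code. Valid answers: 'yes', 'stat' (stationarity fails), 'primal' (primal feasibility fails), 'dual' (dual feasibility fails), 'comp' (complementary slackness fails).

Gradient of f: grad f(x) = Q x + c = (-9, 3)
Constraint values g_i(x) = a_i^T x - b_i:
  g_1((-1, 2)) = 0
Stationarity residual: grad f(x) + sum_i lambda_i a_i = (-3, -3)
  -> stationarity FAILS
Primal feasibility (all g_i <= 0): OK
Dual feasibility (all lambda_i >= 0): OK
Complementary slackness (lambda_i * g_i(x) = 0 for all i): OK

Verdict: the first failing condition is stationarity -> stat.

stat


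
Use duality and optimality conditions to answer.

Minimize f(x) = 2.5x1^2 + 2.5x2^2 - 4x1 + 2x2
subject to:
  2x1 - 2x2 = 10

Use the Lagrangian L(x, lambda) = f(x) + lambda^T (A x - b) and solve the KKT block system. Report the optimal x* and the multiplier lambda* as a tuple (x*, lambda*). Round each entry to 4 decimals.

Form the Lagrangian:
  L(x, lambda) = (1/2) x^T Q x + c^T x + lambda^T (A x - b)
Stationarity (grad_x L = 0): Q x + c + A^T lambda = 0.
Primal feasibility: A x = b.

This gives the KKT block system:
  [ Q   A^T ] [ x     ]   [-c ]
  [ A    0  ] [ lambda ] = [ b ]

Solving the linear system:
  x*      = (2.7, -2.3)
  lambda* = (-4.75)
  f(x*)   = 16.05

x* = (2.7, -2.3), lambda* = (-4.75)


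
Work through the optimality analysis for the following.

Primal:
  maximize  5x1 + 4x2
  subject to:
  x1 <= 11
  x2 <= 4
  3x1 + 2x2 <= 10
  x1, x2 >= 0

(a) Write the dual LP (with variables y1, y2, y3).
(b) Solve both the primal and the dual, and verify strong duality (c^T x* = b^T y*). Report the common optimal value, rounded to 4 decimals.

The standard primal-dual pair for 'max c^T x s.t. A x <= b, x >= 0' is:
  Dual:  min b^T y  s.t.  A^T y >= c,  y >= 0.

So the dual LP is:
  minimize  11y1 + 4y2 + 10y3
  subject to:
    y1 + 3y3 >= 5
    y2 + 2y3 >= 4
    y1, y2, y3 >= 0

Solving the primal: x* = (0.6667, 4).
  primal value c^T x* = 19.3333.
Solving the dual: y* = (0, 0.6667, 1.6667).
  dual value b^T y* = 19.3333.
Strong duality: c^T x* = b^T y*. Confirmed.

19.3333


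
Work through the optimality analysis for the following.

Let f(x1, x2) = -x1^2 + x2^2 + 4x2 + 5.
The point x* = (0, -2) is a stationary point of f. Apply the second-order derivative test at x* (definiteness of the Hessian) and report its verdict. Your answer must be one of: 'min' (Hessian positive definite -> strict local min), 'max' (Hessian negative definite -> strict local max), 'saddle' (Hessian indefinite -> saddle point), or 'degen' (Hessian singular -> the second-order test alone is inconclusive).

Compute the Hessian H = grad^2 f:
  H = [[-2, 0], [0, 2]]
Verify stationarity: grad f(x*) = H x* + g = (0, 0).
Eigenvalues of H: -2, 2.
Eigenvalues have mixed signs, so H is indefinite -> x* is a saddle point.

saddle


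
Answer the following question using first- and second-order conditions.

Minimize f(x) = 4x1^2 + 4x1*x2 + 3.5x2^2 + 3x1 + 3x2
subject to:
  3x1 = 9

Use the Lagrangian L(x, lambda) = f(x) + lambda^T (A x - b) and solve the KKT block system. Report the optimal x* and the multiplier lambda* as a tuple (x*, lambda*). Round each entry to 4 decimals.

Form the Lagrangian:
  L(x, lambda) = (1/2) x^T Q x + c^T x + lambda^T (A x - b)
Stationarity (grad_x L = 0): Q x + c + A^T lambda = 0.
Primal feasibility: A x = b.

This gives the KKT block system:
  [ Q   A^T ] [ x     ]   [-c ]
  [ A    0  ] [ lambda ] = [ b ]

Solving the linear system:
  x*      = (3, -2.1429)
  lambda* = (-6.1429)
  f(x*)   = 28.9286

x* = (3, -2.1429), lambda* = (-6.1429)


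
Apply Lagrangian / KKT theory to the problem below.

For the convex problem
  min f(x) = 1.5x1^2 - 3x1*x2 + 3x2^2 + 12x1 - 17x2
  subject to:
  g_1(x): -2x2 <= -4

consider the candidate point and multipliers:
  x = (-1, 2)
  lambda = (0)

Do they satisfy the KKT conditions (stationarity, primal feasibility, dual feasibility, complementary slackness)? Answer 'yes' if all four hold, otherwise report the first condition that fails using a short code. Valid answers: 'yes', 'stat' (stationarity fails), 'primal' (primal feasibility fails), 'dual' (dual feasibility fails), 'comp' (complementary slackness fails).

Gradient of f: grad f(x) = Q x + c = (3, -2)
Constraint values g_i(x) = a_i^T x - b_i:
  g_1((-1, 2)) = 0
Stationarity residual: grad f(x) + sum_i lambda_i a_i = (3, -2)
  -> stationarity FAILS
Primal feasibility (all g_i <= 0): OK
Dual feasibility (all lambda_i >= 0): OK
Complementary slackness (lambda_i * g_i(x) = 0 for all i): OK

Verdict: the first failing condition is stationarity -> stat.

stat


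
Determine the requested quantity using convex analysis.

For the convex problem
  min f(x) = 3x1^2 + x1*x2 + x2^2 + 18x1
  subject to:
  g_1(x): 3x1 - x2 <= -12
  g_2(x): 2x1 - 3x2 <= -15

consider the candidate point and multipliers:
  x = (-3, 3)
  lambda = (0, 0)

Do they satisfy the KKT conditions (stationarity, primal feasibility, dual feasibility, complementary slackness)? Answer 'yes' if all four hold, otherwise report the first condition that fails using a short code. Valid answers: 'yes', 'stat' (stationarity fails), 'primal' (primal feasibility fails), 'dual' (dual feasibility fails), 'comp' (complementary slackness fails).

Gradient of f: grad f(x) = Q x + c = (3, 3)
Constraint values g_i(x) = a_i^T x - b_i:
  g_1((-3, 3)) = 0
  g_2((-3, 3)) = 0
Stationarity residual: grad f(x) + sum_i lambda_i a_i = (3, 3)
  -> stationarity FAILS
Primal feasibility (all g_i <= 0): OK
Dual feasibility (all lambda_i >= 0): OK
Complementary slackness (lambda_i * g_i(x) = 0 for all i): OK

Verdict: the first failing condition is stationarity -> stat.

stat


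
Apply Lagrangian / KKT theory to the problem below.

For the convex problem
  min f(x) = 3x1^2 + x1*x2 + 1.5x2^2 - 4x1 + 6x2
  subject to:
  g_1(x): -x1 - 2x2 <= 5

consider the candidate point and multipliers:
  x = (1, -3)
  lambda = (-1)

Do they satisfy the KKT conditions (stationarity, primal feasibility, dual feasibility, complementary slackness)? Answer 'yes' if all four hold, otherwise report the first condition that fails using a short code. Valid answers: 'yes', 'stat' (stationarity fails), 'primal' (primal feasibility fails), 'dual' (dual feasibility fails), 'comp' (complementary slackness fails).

Gradient of f: grad f(x) = Q x + c = (-1, -2)
Constraint values g_i(x) = a_i^T x - b_i:
  g_1((1, -3)) = 0
Stationarity residual: grad f(x) + sum_i lambda_i a_i = (0, 0)
  -> stationarity OK
Primal feasibility (all g_i <= 0): OK
Dual feasibility (all lambda_i >= 0): FAILS
Complementary slackness (lambda_i * g_i(x) = 0 for all i): OK

Verdict: the first failing condition is dual_feasibility -> dual.

dual


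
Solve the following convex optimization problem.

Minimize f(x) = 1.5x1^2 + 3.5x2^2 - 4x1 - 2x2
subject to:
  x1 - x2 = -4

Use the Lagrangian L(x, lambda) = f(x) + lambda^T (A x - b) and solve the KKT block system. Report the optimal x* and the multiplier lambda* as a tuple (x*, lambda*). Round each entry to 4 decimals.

Form the Lagrangian:
  L(x, lambda) = (1/2) x^T Q x + c^T x + lambda^T (A x - b)
Stationarity (grad_x L = 0): Q x + c + A^T lambda = 0.
Primal feasibility: A x = b.

This gives the KKT block system:
  [ Q   A^T ] [ x     ]   [-c ]
  [ A    0  ] [ lambda ] = [ b ]

Solving the linear system:
  x*      = (-2.2, 1.8)
  lambda* = (10.6)
  f(x*)   = 23.8

x* = (-2.2, 1.8), lambda* = (10.6)


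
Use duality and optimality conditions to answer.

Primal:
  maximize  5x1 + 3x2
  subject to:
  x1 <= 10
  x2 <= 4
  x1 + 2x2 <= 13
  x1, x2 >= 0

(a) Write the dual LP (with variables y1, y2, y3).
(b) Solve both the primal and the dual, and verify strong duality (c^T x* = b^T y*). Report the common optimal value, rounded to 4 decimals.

The standard primal-dual pair for 'max c^T x s.t. A x <= b, x >= 0' is:
  Dual:  min b^T y  s.t.  A^T y >= c,  y >= 0.

So the dual LP is:
  minimize  10y1 + 4y2 + 13y3
  subject to:
    y1 + y3 >= 5
    y2 + 2y3 >= 3
    y1, y2, y3 >= 0

Solving the primal: x* = (10, 1.5).
  primal value c^T x* = 54.5.
Solving the dual: y* = (3.5, 0, 1.5).
  dual value b^T y* = 54.5.
Strong duality: c^T x* = b^T y*. Confirmed.

54.5


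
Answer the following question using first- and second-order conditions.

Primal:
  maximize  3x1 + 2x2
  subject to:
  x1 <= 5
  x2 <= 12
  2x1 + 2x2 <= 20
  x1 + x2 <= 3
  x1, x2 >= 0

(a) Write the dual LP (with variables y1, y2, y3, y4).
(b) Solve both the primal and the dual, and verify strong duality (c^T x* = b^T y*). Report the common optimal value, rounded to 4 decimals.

The standard primal-dual pair for 'max c^T x s.t. A x <= b, x >= 0' is:
  Dual:  min b^T y  s.t.  A^T y >= c,  y >= 0.

So the dual LP is:
  minimize  5y1 + 12y2 + 20y3 + 3y4
  subject to:
    y1 + 2y3 + y4 >= 3
    y2 + 2y3 + y4 >= 2
    y1, y2, y3, y4 >= 0

Solving the primal: x* = (3, 0).
  primal value c^T x* = 9.
Solving the dual: y* = (0, 0, 0, 3).
  dual value b^T y* = 9.
Strong duality: c^T x* = b^T y*. Confirmed.

9


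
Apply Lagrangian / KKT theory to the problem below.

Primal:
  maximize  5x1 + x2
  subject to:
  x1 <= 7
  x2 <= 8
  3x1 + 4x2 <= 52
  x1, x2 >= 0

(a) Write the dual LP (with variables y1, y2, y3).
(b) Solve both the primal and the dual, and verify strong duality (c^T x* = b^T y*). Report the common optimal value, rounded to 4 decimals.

The standard primal-dual pair for 'max c^T x s.t. A x <= b, x >= 0' is:
  Dual:  min b^T y  s.t.  A^T y >= c,  y >= 0.

So the dual LP is:
  minimize  7y1 + 8y2 + 52y3
  subject to:
    y1 + 3y3 >= 5
    y2 + 4y3 >= 1
    y1, y2, y3 >= 0

Solving the primal: x* = (7, 7.75).
  primal value c^T x* = 42.75.
Solving the dual: y* = (4.25, 0, 0.25).
  dual value b^T y* = 42.75.
Strong duality: c^T x* = b^T y*. Confirmed.

42.75


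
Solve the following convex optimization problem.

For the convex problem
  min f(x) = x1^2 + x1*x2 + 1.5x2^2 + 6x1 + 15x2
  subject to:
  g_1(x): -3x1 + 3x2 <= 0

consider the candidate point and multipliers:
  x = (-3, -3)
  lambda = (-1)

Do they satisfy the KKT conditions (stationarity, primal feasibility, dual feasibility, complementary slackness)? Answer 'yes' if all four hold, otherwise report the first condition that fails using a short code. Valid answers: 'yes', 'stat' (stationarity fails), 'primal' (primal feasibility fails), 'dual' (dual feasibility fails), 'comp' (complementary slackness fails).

Gradient of f: grad f(x) = Q x + c = (-3, 3)
Constraint values g_i(x) = a_i^T x - b_i:
  g_1((-3, -3)) = 0
Stationarity residual: grad f(x) + sum_i lambda_i a_i = (0, 0)
  -> stationarity OK
Primal feasibility (all g_i <= 0): OK
Dual feasibility (all lambda_i >= 0): FAILS
Complementary slackness (lambda_i * g_i(x) = 0 for all i): OK

Verdict: the first failing condition is dual_feasibility -> dual.

dual


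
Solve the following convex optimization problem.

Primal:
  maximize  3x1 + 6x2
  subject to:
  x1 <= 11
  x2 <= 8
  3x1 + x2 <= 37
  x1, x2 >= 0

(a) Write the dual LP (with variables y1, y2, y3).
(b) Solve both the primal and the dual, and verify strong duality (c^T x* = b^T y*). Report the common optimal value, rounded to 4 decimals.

The standard primal-dual pair for 'max c^T x s.t. A x <= b, x >= 0' is:
  Dual:  min b^T y  s.t.  A^T y >= c,  y >= 0.

So the dual LP is:
  minimize  11y1 + 8y2 + 37y3
  subject to:
    y1 + 3y3 >= 3
    y2 + y3 >= 6
    y1, y2, y3 >= 0

Solving the primal: x* = (9.6667, 8).
  primal value c^T x* = 77.
Solving the dual: y* = (0, 5, 1).
  dual value b^T y* = 77.
Strong duality: c^T x* = b^T y*. Confirmed.

77


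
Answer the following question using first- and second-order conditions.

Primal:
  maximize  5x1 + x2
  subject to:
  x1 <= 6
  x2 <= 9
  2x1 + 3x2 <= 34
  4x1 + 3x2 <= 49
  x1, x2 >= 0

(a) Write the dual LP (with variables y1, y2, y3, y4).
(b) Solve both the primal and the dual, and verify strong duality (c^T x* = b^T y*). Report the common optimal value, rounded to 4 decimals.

The standard primal-dual pair for 'max c^T x s.t. A x <= b, x >= 0' is:
  Dual:  min b^T y  s.t.  A^T y >= c,  y >= 0.

So the dual LP is:
  minimize  6y1 + 9y2 + 34y3 + 49y4
  subject to:
    y1 + 2y3 + 4y4 >= 5
    y2 + 3y3 + 3y4 >= 1
    y1, y2, y3, y4 >= 0

Solving the primal: x* = (6, 7.3333).
  primal value c^T x* = 37.3333.
Solving the dual: y* = (4.3333, 0, 0.3333, 0).
  dual value b^T y* = 37.3333.
Strong duality: c^T x* = b^T y*. Confirmed.

37.3333


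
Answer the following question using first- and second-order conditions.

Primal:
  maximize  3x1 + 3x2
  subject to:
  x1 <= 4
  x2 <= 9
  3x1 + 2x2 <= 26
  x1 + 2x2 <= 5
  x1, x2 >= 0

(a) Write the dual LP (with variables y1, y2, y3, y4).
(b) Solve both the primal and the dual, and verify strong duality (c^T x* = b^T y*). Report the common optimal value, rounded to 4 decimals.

The standard primal-dual pair for 'max c^T x s.t. A x <= b, x >= 0' is:
  Dual:  min b^T y  s.t.  A^T y >= c,  y >= 0.

So the dual LP is:
  minimize  4y1 + 9y2 + 26y3 + 5y4
  subject to:
    y1 + 3y3 + y4 >= 3
    y2 + 2y3 + 2y4 >= 3
    y1, y2, y3, y4 >= 0

Solving the primal: x* = (4, 0.5).
  primal value c^T x* = 13.5.
Solving the dual: y* = (1.5, 0, 0, 1.5).
  dual value b^T y* = 13.5.
Strong duality: c^T x* = b^T y*. Confirmed.

13.5


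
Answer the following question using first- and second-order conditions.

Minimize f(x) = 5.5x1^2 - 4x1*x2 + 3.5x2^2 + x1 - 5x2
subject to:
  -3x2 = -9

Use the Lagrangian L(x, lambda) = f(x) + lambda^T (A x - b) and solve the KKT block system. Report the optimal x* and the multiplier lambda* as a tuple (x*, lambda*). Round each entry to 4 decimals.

Form the Lagrangian:
  L(x, lambda) = (1/2) x^T Q x + c^T x + lambda^T (A x - b)
Stationarity (grad_x L = 0): Q x + c + A^T lambda = 0.
Primal feasibility: A x = b.

This gives the KKT block system:
  [ Q   A^T ] [ x     ]   [-c ]
  [ A    0  ] [ lambda ] = [ b ]

Solving the linear system:
  x*      = (1, 3)
  lambda* = (4)
  f(x*)   = 11

x* = (1, 3), lambda* = (4)
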